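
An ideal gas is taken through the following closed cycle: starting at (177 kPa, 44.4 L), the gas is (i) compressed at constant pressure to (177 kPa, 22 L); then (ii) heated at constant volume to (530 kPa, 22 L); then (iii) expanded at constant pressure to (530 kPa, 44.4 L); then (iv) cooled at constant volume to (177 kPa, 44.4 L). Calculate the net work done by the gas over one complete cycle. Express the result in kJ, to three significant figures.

W_net ≈ 7.91 kJ

Constant-volume legs do no work.
W(i) = (177)(22 − 44.4) = -3965 J; W(iii) = (530)(44.4 − 22) = 11872 J.
W_net = -3965 + 11872 = 7907 J (the clockwise enclosed area).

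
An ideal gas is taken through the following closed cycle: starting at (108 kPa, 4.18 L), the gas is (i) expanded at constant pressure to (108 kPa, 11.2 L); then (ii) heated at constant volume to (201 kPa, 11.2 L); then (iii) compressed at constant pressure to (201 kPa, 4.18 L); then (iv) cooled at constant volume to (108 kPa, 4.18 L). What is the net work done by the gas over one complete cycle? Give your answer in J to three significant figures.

W_net ≈ -653 J

Constant-volume legs do no work.
W(i) = (108)(11.2 − 4.18) = 758.2 J; W(iii) = (201)(4.18 − 11.2) = -1411 J.
W_net = 758.2 − 1411 = -652.9 J (the counter-clockwise enclosed area).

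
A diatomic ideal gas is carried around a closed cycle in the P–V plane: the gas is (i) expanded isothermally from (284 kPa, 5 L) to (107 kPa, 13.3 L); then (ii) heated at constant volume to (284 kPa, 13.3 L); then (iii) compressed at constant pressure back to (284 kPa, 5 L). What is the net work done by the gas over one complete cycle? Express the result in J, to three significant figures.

Leg (i): W = PᵢVᵢ ln(V_f/Vᵢ) = (1420) ln(13.3/5) = 1389 J.
Leg (ii): W = 0.
Leg (iii): W = PΔV = (284)(5 − 13.3) = -2357 J.
W_net = 1389 − 2357 = -968 J.

W_net ≈ -968 J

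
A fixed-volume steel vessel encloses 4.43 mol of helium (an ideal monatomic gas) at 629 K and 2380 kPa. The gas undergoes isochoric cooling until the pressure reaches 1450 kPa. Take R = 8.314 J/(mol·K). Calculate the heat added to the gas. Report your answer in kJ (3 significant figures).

Constant volume ⇒ W = 0, so Q = ΔU = nCᵥΔT with Cᵥ = 3R/2 = 12.47 J/(mol·K).
At constant V, T₂/T₁ = P₂/P₁ ⇒ ΔT = T₁(P₂/P₁ − 1) = 629·(1450/2380 − 1) = -245.8 K.
ΔU = (4.43)(12.47)(-245.8) = -13579 J.

Q ≈ -13.6 kJ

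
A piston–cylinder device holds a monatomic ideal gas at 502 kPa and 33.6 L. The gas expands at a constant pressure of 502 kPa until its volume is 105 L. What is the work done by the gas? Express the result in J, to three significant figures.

W ≈ 35800 J

Isobaric: W = P ΔV.
W = (502 kPa)(105 − 33.6 L) = (502)(71.4) = 35843 J.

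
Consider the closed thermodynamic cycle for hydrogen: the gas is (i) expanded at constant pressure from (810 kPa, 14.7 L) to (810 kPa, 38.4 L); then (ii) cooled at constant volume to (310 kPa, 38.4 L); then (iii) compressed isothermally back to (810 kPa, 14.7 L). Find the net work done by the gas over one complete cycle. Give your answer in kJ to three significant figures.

Leg (i): W = PΔV = (810)(38.4 − 14.7) = 19197 J.
Leg (ii): W = 0.
Leg (iii): W = PᵢVᵢ ln(V_f/Vᵢ) = (11904) ln(14.7/38.4) = -11430 J.
W_net = 19197 − 11430 = 7767 J.

W_net ≈ 7.77 kJ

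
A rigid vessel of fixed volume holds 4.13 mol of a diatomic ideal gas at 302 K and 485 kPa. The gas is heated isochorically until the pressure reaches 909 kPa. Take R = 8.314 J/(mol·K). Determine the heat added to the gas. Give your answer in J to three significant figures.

Q ≈ 22700 J

Constant volume ⇒ W = 0, so Q = ΔU = nCᵥΔT with Cᵥ = 5R/2 = 20.79 J/(mol·K).
At constant V, T₂/T₁ = P₂/P₁ ⇒ ΔT = T₁(P₂/P₁ − 1) = 302·(909/485 − 1) = 264 K.
ΔU = (4.13)(20.79)(264) = 22664 J.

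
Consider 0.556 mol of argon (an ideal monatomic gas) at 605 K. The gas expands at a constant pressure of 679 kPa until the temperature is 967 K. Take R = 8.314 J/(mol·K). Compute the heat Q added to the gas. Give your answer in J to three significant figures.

Isobaric: W = nRΔT = (0.556)(8.314)(362) = 1673 J.
ΔU = nCᵥΔT with Cᵥ = 3R/2: ΔU = (0.556)(12.47)(362) = 2510 J.
Q = ΔU + W = 2510 + 1673 = 4183 J.

Q ≈ 4180 J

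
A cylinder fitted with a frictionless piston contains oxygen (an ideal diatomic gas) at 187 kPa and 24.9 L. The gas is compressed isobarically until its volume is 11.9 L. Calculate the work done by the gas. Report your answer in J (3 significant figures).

W ≈ -2430 J

Isobaric: W = P ΔV.
W = (187 kPa)(11.9 − 24.9 L) = (187)(-13) = -2431 J.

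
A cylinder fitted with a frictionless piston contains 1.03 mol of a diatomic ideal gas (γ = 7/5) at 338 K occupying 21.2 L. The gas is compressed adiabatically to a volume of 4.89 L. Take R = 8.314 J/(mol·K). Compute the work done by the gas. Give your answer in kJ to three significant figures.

W ≈ -5.78 kJ

Adiabatic: TV^(γ−1) = const with γ = 7/5.
T₂ = T₁ (V₁/V₂)^(γ−1) = 338 × (21.2/4.89)^0.4 = 338 × 1.798 = 607.8 K.
W_by = nCᵥ(T₁ − T₂) = (1.03)(20.79)(338 − 607.8) = -5775 J.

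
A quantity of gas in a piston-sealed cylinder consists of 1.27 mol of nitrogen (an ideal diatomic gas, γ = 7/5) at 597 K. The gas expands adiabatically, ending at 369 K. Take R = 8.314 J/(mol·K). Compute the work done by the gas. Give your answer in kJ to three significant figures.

W ≈ 6.02 kJ

Adiabatic ⇒ Q = 0, so W_by = −ΔU = nCᵥ(T₁ − T₂).
Cᵥ = 5R/2 = 20.79 J/(mol·K).
W = (1.27)(20.79)(597 − 369) = 6019 J.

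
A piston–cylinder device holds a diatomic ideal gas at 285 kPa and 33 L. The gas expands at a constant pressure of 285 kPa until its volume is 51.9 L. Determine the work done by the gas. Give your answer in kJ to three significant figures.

W ≈ 5.39 kJ

Isobaric: W = P ΔV.
W = (285 kPa)(51.9 − 33 L) = (285)(18.9) = 5386 J.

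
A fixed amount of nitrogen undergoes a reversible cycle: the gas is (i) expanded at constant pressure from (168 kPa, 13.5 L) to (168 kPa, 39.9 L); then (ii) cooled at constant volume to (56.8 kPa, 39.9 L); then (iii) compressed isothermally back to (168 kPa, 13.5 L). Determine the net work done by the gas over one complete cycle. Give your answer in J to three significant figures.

W_net ≈ 1980 J

Leg (i): W = PΔV = (168)(39.9 − 13.5) = 4435 J.
Leg (ii): W = 0.
Leg (iii): W = PᵢVᵢ ln(V_f/Vᵢ) = (2266) ln(13.5/39.9) = -2456 J.
W_net = 4435 − 2456 = 1979 J.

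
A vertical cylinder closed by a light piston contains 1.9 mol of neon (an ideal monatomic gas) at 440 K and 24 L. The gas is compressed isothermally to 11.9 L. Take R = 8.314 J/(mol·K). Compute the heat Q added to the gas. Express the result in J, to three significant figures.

Q ≈ -4880 J

Isothermal ⇒ ΔU = 0, so Q = W = nRT ln(V₂/V₁).
Q = (1.9)(8.314)(440) ln(11.9/24) = 6951 × -0.7015 = -4876 J.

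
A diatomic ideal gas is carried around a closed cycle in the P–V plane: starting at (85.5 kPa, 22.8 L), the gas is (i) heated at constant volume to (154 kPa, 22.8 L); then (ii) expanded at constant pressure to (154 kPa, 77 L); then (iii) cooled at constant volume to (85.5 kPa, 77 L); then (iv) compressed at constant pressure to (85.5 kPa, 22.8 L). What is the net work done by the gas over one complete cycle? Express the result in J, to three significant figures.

Constant-volume legs do no work.
W(ii) = (154)(77 − 22.8) = 8347 J; W(iv) = (85.5)(22.8 − 77) = -4634 J.
W_net = 8347 − 4634 = 3713 J (the clockwise enclosed area).

W_net ≈ 3710 J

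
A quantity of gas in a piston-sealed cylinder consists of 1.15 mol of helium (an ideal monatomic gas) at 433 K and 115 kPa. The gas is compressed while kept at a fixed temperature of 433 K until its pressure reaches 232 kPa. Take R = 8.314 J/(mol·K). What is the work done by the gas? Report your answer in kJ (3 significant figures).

Isothermal process: W = nRT ln(V₂/V₁) = nRT ln(P₁/P₂).
W = (1.15)(8.314)(433) × ln(115/232)
  = 4140 × ln(0.4957) = 4140 × -0.7018
W_by_gas = -2905 J.

W ≈ -2.91 kJ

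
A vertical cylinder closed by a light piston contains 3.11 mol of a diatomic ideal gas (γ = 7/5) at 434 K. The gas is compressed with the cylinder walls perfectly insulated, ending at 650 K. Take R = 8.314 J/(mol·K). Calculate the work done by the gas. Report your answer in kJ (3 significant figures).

Adiabatic ⇒ Q = 0, so W_by = −ΔU = nCᵥ(T₁ − T₂).
Cᵥ = 5R/2 = 20.79 J/(mol·K).
W = (3.11)(20.79)(434 − 650) = -13963 J.

W ≈ -14.0 kJ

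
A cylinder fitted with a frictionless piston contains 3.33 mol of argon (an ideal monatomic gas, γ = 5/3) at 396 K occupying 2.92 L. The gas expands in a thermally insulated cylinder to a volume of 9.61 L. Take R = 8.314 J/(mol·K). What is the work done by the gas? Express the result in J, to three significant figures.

W ≈ 9010 J

Adiabatic: TV^(γ−1) = const with γ = 5/3.
T₂ = T₁ (V₁/V₂)^(γ−1) = 396 × (2.92/9.61)^0.667 = 396 × 0.452 = 179 K.
W_by = nCᵥ(T₁ − T₂) = (3.33)(12.47)(396 − 179) = 9013 J.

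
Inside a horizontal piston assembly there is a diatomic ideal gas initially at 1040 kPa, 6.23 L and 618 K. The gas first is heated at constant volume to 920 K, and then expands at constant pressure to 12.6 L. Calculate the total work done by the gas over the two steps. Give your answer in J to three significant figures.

Step 1 (isochoric): W = 0 (constant volume).
After step 1: P = 1548 kPa (V unchanged).
Step 2 (isobaric): W = PΔV = (1548 kPa)(12.6 − 6.23 L) = 9862 J.
W_total = 0 + 9862 = 9862 J.

W_total ≈ 9860 J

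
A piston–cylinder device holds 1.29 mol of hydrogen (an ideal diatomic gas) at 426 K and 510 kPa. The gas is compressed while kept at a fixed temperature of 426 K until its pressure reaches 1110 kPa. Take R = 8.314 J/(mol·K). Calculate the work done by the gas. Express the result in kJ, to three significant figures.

Isothermal process: W = nRT ln(V₂/V₁) = nRT ln(P₁/P₂).
W = (1.29)(8.314)(426) × ln(510/1110)
  = 4569 × ln(0.4595) = 4569 × -0.7777
W_by_gas = -3553 J.

W ≈ -3.55 kJ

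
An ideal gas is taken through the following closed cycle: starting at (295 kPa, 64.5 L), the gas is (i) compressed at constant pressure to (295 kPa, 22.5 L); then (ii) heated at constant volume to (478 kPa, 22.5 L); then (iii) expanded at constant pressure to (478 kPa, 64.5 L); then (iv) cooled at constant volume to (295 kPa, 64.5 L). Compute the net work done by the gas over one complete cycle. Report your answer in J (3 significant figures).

Constant-volume legs do no work.
W(i) = (295)(22.5 − 64.5) = -12390 J; W(iii) = (478)(64.5 − 22.5) = 20076 J.
W_net = -12390 + 20076 = 7686 J (the clockwise enclosed area).

W_net ≈ 7690 J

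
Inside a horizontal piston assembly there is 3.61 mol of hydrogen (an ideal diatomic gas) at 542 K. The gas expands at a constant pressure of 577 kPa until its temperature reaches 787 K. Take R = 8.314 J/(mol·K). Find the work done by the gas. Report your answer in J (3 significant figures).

Isobaric: W = P ΔV = nR ΔT.
W = (3.61)(8.314)(787 − 542) = 7353 J.

W ≈ 7350 J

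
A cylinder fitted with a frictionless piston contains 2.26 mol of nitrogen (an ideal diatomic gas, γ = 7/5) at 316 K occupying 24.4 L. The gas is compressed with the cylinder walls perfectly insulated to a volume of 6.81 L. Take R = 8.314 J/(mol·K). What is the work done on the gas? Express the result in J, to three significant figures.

W ≈ 9890 J

Adiabatic: TV^(γ−1) = const with γ = 7/5.
T₂ = T₁ (V₁/V₂)^(γ−1) = 316 × (24.4/6.81)^0.4 = 316 × 1.666 = 526.5 K.
W_by = nCᵥ(T₁ − T₂) = (2.26)(20.79)(316 − 526.5) = -9887 J.
Work on gas = −W_by = 9887 J.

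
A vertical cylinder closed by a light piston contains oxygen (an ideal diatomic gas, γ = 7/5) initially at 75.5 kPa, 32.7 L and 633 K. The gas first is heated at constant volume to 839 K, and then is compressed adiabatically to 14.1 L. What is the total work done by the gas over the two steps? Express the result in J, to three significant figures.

W_total ≈ -3270 J

Step 1 (isochoric): W = 0 (constant volume).
After step 1: P = 100.1 kPa (V unchanged).
Step 2 (adiabatic): W = (P₁V₁ − P₂V₂)/(γ−1) = (3272 − 4581)/0.4 = -3272 J.
W_total = 0 − 3272 = -3272 J.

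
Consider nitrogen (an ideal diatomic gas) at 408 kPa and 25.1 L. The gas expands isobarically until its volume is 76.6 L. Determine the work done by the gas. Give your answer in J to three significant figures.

Isobaric: W = P ΔV.
W = (408 kPa)(76.6 − 25.1 L) = (408)(51.5) = 21012 J.

W ≈ 21000 J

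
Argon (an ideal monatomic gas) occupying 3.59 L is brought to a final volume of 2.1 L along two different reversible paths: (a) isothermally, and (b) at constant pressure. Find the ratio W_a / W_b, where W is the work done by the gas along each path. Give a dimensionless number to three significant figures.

Path (a) isothermal: W = P₁V₁ ln(V₂/V₁) → W_a/(P₁V₁) = -0.5362.
Path (b) isobaric: W = P₁(V₂ − V₁) → W_b/(P₁V₁) = -0.415.
W_a / W_b = -0.5362 / -0.415 = 1.292.

W_a / W_b ≈ 1.29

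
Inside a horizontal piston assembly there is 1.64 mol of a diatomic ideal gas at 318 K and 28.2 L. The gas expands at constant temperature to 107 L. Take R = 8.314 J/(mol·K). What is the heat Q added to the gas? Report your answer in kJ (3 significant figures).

Isothermal ⇒ ΔU = 0, so Q = W = nRT ln(V₂/V₁).
Q = (1.64)(8.314)(318) ln(107/28.2) = 4336 × 1.334 = 5782 J.

Q ≈ 5.78 kJ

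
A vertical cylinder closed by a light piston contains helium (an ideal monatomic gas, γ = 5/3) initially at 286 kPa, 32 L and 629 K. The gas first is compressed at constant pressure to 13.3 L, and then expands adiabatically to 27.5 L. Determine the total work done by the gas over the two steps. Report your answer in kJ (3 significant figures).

Step 1 (isobaric): W = PΔV = (286 kPa)(13.3 − 32 L) = -5348 J.
After step 1: P = 286 kPa, V = 13.3 L, T = 261.4 K.
Step 2 (adiabatic): W = (P₁V₁ − P₂V₂)/(γ−1) = (3804 − 2344)/0.667 = 2190 J.
W_total = -5348 + 2190 = -3158 J.

W_total ≈ -3.16 kJ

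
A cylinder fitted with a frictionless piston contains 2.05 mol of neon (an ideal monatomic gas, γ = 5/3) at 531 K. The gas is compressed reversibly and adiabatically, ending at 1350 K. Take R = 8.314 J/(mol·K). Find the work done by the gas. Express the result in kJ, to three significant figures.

Adiabatic ⇒ Q = 0, so W_by = −ΔU = nCᵥ(T₁ − T₂).
Cᵥ = 3R/2 = 12.47 J/(mol·K).
W = (2.05)(12.47)(531 − 1350) = -20938 J.

W ≈ -20.9 kJ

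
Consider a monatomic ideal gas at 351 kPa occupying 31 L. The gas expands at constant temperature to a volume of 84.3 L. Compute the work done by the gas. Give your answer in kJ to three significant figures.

W ≈ 10.9 kJ

Isothermal: W = nRT ln(V₂/V₁) = P₁V₁ ln(V₂/V₁).
P₁V₁ = (351 kPa)(31 L) = 10881 J.
W = 10881 × ln(84.3/31) = 10881 × 1
W_by_gas = 10885 J.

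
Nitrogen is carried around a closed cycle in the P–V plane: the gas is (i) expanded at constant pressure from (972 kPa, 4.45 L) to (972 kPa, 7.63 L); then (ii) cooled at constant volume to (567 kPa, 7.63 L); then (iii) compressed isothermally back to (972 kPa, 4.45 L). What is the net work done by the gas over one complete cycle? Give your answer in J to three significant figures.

W_net ≈ 758 J

Leg (i): W = PΔV = (972)(7.63 − 4.45) = 3091 J.
Leg (ii): W = 0.
Leg (iii): W = PᵢVᵢ ln(V_f/Vᵢ) = (4326) ln(4.45/7.63) = -2333 J.
W_net = 3091 − 2333 = 758.3 J.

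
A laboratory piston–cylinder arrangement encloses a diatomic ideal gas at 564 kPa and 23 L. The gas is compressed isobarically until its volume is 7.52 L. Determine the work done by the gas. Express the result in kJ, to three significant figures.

Isobaric: W = P ΔV.
W = (564 kPa)(7.52 − 23 L) = (564)(-15.48) = -8731 J.

W ≈ -8.73 kJ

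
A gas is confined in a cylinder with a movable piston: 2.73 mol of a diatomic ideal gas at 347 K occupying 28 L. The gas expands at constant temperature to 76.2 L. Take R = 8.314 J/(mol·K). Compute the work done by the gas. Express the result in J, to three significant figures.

W ≈ 7890 J

Isothermal: W = nRT ln(V₂/V₁).
W = (2.73)(8.314)(347) × ln(76.2/28)
  = 7876 × 1.001
W_by_gas = 7885 J.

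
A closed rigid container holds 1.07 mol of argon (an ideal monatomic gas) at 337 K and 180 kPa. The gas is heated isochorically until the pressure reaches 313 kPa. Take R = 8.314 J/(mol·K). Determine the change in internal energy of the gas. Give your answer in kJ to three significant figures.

Constant volume ⇒ W = 0, so Q = ΔU = nCᵥΔT with Cᵥ = 3R/2 = 12.47 J/(mol·K).
At constant V, T₂/T₁ = P₂/P₁ ⇒ ΔT = T₁(P₂/P₁ − 1) = 337·(313/180 − 1) = 249 K.
ΔU = (1.07)(12.47)(249) = 3323 J.

ΔU ≈ 3.32 kJ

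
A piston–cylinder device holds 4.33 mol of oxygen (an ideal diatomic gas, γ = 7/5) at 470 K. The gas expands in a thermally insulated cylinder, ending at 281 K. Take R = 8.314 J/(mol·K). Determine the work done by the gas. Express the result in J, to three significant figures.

W ≈ 17000 J

Adiabatic ⇒ Q = 0, so W_by = −ΔU = nCᵥ(T₁ − T₂).
Cᵥ = 5R/2 = 20.79 J/(mol·K).
W = (4.33)(20.79)(470 − 281) = 17010 J.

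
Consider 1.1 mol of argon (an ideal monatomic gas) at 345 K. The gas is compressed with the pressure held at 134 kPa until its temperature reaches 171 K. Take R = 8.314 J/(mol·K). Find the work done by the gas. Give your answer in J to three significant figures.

Isobaric: W = P ΔV = nR ΔT.
W = (1.1)(8.314)(171 − 345) = -1591 J.

W ≈ -1590 J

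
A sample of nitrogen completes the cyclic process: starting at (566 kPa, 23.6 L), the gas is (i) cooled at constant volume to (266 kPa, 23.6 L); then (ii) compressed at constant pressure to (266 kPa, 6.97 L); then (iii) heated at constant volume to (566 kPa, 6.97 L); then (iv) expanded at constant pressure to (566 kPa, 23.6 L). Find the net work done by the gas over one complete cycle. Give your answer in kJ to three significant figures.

W_net ≈ 4.99 kJ

Constant-volume legs do no work.
W(ii) = (266)(6.97 − 23.6) = -4424 J; W(iv) = (566)(23.6 − 6.97) = 9413 J.
W_net = -4424 + 9413 = 4989 J (the clockwise enclosed area).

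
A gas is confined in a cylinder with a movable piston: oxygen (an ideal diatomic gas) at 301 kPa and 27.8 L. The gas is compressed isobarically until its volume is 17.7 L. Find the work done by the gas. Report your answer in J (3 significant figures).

Isobaric: W = P ΔV.
W = (301 kPa)(17.7 − 27.8 L) = (301)(-10.1) = -3040 J.

W ≈ -3040 J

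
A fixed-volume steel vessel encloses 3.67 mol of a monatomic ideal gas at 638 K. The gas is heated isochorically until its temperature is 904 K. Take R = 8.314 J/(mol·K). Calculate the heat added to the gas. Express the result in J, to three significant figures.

Q ≈ 12200 J

Constant volume ⇒ W = 0, so Q = ΔU = nCᵥΔT with Cᵥ = 3R/2 = 12.47 J/(mol·K).
ΔU = (3.67)(12.47)(904 − 638) = 12174 J.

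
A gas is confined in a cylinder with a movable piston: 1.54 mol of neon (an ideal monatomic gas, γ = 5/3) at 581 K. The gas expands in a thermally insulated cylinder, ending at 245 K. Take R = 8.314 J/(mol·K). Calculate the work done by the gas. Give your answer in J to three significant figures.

Adiabatic ⇒ Q = 0, so W_by = −ΔU = nCᵥ(T₁ − T₂).
Cᵥ = 3R/2 = 12.47 J/(mol·K).
W = (1.54)(12.47)(581 − 245) = 6453 J.

W ≈ 6450 J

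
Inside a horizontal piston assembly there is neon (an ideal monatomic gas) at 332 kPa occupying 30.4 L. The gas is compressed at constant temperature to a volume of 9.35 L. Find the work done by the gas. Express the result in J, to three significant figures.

W ≈ -11900 J

Isothermal: W = nRT ln(V₂/V₁) = P₁V₁ ln(V₂/V₁).
P₁V₁ = (332 kPa)(30.4 L) = 10093 J.
W = 10093 × ln(9.35/30.4) = 10093 × -1.179
W_by_gas = -11900 J.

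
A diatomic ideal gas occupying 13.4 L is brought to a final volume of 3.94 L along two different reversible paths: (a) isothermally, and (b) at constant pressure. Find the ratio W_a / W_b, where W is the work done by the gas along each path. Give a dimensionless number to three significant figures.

Path (a) isothermal: W = P₁V₁ ln(V₂/V₁) → W_a/(P₁V₁) = -1.224.
Path (b) isobaric: W = P₁(V₂ − V₁) → W_b/(P₁V₁) = -0.706.
W_a / W_b = -1.224 / -0.706 = 1.734.

W_a / W_b ≈ 1.73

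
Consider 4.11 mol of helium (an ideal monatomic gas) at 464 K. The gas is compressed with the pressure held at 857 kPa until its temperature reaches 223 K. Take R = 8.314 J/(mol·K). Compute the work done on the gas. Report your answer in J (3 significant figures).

Isobaric: W = P ΔV = nR ΔT.
W = (4.11)(8.314)(223 − 464) = -8235 J.
Work on gas = −W_by = 8235 J.

W ≈ 8240 J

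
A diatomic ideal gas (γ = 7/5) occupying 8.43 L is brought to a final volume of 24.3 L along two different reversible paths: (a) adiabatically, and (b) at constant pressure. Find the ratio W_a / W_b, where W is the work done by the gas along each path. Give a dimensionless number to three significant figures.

Path (a) adiabatic: W = P₁V₁(1 − (V₁/V₂)^(γ−1))/(γ−1) → W_a/(P₁V₁) = 0.8631.
Path (b) isobaric: W = P₁(V₂ − V₁) → W_b/(P₁V₁) = 1.883.
W_a / W_b = 0.8631 / 1.883 = 0.4585.

W_a / W_b ≈ 0.458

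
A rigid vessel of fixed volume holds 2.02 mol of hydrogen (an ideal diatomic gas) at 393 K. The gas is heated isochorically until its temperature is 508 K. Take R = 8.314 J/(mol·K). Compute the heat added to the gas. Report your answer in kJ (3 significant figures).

Constant volume ⇒ W = 0, so Q = ΔU = nCᵥΔT with Cᵥ = 5R/2 = 20.79 J/(mol·K).
ΔU = (2.02)(20.79)(508 − 393) = 4828 J.

Q ≈ 4.83 kJ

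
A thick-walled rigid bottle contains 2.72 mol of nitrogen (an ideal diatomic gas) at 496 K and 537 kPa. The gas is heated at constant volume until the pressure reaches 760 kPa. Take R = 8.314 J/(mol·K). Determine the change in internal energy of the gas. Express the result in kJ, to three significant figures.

Constant volume ⇒ W = 0, so Q = ΔU = nCᵥΔT with Cᵥ = 5R/2 = 20.79 J/(mol·K).
At constant V, T₂/T₁ = P₂/P₁ ⇒ ΔT = T₁(P₂/P₁ − 1) = 496·(760/537 − 1) = 206 K.
ΔU = (2.72)(20.79)(206) = 11645 J.

ΔU ≈ 11.6 kJ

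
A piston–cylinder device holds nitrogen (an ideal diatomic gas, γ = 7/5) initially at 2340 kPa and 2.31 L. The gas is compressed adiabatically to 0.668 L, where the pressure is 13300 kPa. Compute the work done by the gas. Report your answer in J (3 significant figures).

Adiabatic: W = (P₁V₁ − P₂V₂)/(γ − 1) with γ = 7/5.
P₁V₁ = 5405 J, P₂V₂ = 8884 J.
W = (5405 − 8884) / 0.4 = -8698 J.

W ≈ -8700 J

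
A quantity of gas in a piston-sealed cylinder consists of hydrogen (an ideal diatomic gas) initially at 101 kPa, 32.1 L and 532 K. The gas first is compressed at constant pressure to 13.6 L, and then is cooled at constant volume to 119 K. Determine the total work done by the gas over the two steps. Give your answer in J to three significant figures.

Step 1 (isobaric): W = PΔV = (101 kPa)(13.6 − 32.1 L) = -1868 J.
Step 2 (isochoric): W = 0 (constant volume).
W_total = -1868 + 0 = -1868 J.

W_total ≈ -1870 J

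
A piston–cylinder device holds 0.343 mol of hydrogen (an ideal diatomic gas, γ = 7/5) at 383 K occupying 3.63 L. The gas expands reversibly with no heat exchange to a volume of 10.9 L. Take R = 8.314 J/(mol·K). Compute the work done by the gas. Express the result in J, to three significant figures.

W ≈ 972 J

Adiabatic: TV^(γ−1) = const with γ = 7/5.
T₂ = T₁ (V₁/V₂)^(γ−1) = 383 × (3.63/10.9)^0.4 = 383 × 0.6442 = 246.7 K.
W_by = nCᵥ(T₁ − T₂) = (0.343)(20.79)(383 − 246.7) = 971.6 J.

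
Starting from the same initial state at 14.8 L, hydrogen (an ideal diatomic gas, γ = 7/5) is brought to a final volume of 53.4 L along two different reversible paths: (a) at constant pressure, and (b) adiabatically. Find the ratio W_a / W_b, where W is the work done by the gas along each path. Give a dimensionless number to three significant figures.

Path (a) isobaric: W = P₁(V₂ − V₁) → W_a/(P₁V₁) = 2.608.
Path (b) adiabatic: W = P₁V₁(1 − (V₁/V₂)^(γ−1))/(γ−1) → W_b/(P₁V₁) = 1.004.
W_a / W_b = 2.608 / 1.004 = 2.599.

W_a / W_b ≈ 2.60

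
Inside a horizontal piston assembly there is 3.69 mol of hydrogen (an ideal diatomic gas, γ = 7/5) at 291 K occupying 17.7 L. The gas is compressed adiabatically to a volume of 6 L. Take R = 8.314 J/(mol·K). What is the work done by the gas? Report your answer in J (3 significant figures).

W ≈ -12100 J

Adiabatic: TV^(γ−1) = const with γ = 7/5.
T₂ = T₁ (V₁/V₂)^(γ−1) = 291 × (17.7/6)^0.4 = 291 × 1.541 = 448.6 K.
W_by = nCᵥ(T₁ − T₂) = (3.69)(20.79)(291 − 448.6) = -12084 J.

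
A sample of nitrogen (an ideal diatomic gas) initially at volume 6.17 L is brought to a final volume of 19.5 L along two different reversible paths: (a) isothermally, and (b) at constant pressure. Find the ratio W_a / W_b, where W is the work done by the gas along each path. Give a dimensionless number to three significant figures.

Path (a) isothermal: W = P₁V₁ ln(V₂/V₁) → W_a/(P₁V₁) = 1.151.
Path (b) isobaric: W = P₁(V₂ − V₁) → W_b/(P₁V₁) = 2.16.
W_a / W_b = 1.151 / 2.16 = 0.5326.

W_a / W_b ≈ 0.533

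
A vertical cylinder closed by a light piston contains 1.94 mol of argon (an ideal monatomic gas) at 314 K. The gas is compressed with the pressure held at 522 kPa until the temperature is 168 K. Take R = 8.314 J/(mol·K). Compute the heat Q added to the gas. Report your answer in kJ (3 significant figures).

Q ≈ -5.89 kJ

Isobaric: W = nRΔT = (1.94)(8.314)(-146) = -2355 J.
ΔU = nCᵥΔT with Cᵥ = 3R/2: ΔU = (1.94)(12.47)(-146) = -3532 J.
Q = ΔU + W = -3532 − 2355 = -5887 J.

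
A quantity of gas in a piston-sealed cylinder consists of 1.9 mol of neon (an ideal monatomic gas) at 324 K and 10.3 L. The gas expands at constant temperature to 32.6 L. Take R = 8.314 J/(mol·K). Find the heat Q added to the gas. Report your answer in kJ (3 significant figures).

Q ≈ 5.90 kJ

Isothermal ⇒ ΔU = 0, so Q = W = nRT ln(V₂/V₁).
Q = (1.9)(8.314)(324) ln(32.6/10.3) = 5118 × 1.152 = 5897 J.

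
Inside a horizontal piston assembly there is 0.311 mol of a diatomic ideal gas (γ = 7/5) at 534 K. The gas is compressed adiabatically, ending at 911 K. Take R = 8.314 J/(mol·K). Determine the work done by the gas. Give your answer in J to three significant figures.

W ≈ -2440 J

Adiabatic ⇒ Q = 0, so W_by = −ΔU = nCᵥ(T₁ − T₂).
Cᵥ = 5R/2 = 20.79 J/(mol·K).
W = (0.311)(20.79)(534 − 911) = -2437 J.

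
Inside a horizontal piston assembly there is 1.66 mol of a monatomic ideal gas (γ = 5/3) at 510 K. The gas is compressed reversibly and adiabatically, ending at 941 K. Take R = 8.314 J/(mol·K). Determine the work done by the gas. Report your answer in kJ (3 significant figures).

W ≈ -8.92 kJ

Adiabatic ⇒ Q = 0, so W_by = −ΔU = nCᵥ(T₁ − T₂).
Cᵥ = 3R/2 = 12.47 J/(mol·K).
W = (1.66)(12.47)(510 − 941) = -8923 J.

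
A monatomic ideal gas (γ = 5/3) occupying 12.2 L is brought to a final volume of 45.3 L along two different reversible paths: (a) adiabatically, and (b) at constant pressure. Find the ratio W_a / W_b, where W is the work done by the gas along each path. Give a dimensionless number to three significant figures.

Path (a) adiabatic: W = P₁V₁(1 − (V₁/V₂)^(γ−1))/(γ−1) → W_a/(P₁V₁) = 0.8744.
Path (b) isobaric: W = P₁(V₂ − V₁) → W_b/(P₁V₁) = 2.713.
W_a / W_b = 0.8744 / 2.713 = 0.3223.

W_a / W_b ≈ 0.322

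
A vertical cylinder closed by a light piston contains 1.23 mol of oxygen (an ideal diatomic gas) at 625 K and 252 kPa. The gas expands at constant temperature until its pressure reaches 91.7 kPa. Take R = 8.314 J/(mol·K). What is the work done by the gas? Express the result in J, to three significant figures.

W ≈ 6460 J

Isothermal process: W = nRT ln(V₂/V₁) = nRT ln(P₁/P₂).
W = (1.23)(8.314)(625) × ln(252/91.7)
  = 6391 × ln(2.748) = 6391 × 1.011
W_by_gas = 6461 J.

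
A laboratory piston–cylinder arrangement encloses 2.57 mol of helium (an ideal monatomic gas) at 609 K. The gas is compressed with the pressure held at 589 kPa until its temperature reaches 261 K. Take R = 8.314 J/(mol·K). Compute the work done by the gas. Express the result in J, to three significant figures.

Isobaric: W = P ΔV = nR ΔT.
W = (2.57)(8.314)(261 − 609) = -7436 J.

W ≈ -7440 J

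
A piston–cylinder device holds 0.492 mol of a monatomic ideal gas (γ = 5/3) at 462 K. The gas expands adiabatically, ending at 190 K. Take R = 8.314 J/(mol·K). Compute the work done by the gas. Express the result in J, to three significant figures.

W ≈ 1670 J

Adiabatic ⇒ Q = 0, so W_by = −ΔU = nCᵥ(T₁ − T₂).
Cᵥ = 3R/2 = 12.47 J/(mol·K).
W = (0.492)(12.47)(462 − 190) = 1669 J.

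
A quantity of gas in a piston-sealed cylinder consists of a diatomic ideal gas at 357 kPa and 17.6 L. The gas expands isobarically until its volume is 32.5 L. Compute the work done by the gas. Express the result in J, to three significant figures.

W ≈ 5320 J

Isobaric: W = P ΔV.
W = (357 kPa)(32.5 − 17.6 L) = (357)(14.9) = 5319 J.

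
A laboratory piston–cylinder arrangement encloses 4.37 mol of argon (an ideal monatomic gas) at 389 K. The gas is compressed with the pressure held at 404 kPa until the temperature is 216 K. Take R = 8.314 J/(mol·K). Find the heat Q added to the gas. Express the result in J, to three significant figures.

Q ≈ -15700 J

Isobaric: W = nRΔT = (4.37)(8.314)(-173) = -6285 J.
ΔU = nCᵥΔT with Cᵥ = 3R/2: ΔU = (4.37)(12.47)(-173) = -9428 J.
Q = ΔU + W = -9428 − 6285 = -15714 J.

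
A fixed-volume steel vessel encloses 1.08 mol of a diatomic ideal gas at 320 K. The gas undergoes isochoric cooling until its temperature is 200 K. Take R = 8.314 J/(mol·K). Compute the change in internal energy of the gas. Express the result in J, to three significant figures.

ΔU ≈ -2690 J

Constant volume ⇒ W = 0, so Q = ΔU = nCᵥΔT with Cᵥ = 5R/2 = 20.79 J/(mol·K).
ΔU = (1.08)(20.79)(200 − 320) = -2694 J.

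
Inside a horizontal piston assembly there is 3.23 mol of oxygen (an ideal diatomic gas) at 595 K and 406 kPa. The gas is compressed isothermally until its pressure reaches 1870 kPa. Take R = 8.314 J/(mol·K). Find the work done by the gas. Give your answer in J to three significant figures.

W ≈ -24400 J

Isothermal process: W = nRT ln(V₂/V₁) = nRT ln(P₁/P₂).
W = (3.23)(8.314)(595) × ln(406/1870)
  = 15978 × ln(0.2171) = 15978 × -1.527
W_by_gas = -24404 J.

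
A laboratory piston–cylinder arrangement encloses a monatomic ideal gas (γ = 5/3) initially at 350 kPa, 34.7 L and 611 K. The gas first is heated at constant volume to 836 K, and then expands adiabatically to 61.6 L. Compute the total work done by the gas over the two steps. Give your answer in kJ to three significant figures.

W_total ≈ 7.92 kJ

Step 1 (isochoric): W = 0 (constant volume).
After step 1: P = 478.9 kPa (V unchanged).
Step 2 (adiabatic): W = (P₁V₁ − P₂V₂)/(γ−1) = (16617 − 11334)/0.667 = 7925 J.
W_total = 0 + 7925 = 7925 J.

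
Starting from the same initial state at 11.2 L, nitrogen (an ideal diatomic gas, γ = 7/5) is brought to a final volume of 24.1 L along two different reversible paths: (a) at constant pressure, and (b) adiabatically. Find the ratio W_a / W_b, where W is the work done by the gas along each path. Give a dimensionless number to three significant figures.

W_a / W_b ≈ 1.75

Path (a) isobaric: W = P₁(V₂ − V₁) → W_a/(P₁V₁) = 1.152.
Path (b) adiabatic: W = P₁V₁(1 − (V₁/V₂)^(γ−1))/(γ−1) → W_b/(P₁V₁) = 0.66.
W_a / W_b = 1.152 / 0.66 = 1.745.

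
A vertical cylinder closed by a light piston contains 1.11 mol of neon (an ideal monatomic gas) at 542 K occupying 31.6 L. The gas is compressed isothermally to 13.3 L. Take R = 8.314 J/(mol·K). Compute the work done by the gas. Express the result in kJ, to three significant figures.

W ≈ -4.33 kJ

Isothermal: W = nRT ln(V₂/V₁).
W = (1.11)(8.314)(542) × ln(13.3/31.6)
  = 5002 × -0.8654
W_by_gas = -4329 J.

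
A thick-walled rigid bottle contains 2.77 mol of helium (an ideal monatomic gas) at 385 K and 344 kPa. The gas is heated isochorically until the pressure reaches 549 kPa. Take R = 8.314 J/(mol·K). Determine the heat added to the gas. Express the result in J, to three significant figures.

Q ≈ 7930 J

Constant volume ⇒ W = 0, so Q = ΔU = nCᵥΔT with Cᵥ = 3R/2 = 12.47 J/(mol·K).
At constant V, T₂/T₁ = P₂/P₁ ⇒ ΔT = T₁(P₂/P₁ − 1) = 385·(549/344 − 1) = 229.4 K.
ΔU = (2.77)(12.47)(229.4) = 7926 J.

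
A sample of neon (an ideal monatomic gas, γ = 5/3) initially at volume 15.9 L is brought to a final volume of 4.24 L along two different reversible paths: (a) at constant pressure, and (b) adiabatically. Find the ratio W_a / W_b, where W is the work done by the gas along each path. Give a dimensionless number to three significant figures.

W_a / W_b ≈ 0.346

Path (a) isobaric: W = P₁(V₂ − V₁) → W_a/(P₁V₁) = -0.7333.
Path (b) adiabatic: W = P₁V₁(1 − (V₁/V₂)^(γ−1))/(γ−1) → W_b/(P₁V₁) = -2.121.
W_a / W_b = -0.7333 / -2.121 = 0.3458.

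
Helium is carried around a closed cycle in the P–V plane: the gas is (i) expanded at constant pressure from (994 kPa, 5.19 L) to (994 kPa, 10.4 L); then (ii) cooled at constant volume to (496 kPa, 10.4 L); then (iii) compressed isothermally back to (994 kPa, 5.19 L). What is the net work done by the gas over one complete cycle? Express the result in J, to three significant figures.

W_net ≈ 1590 J

Leg (i): W = PΔV = (994)(10.4 − 5.19) = 5179 J.
Leg (ii): W = 0.
Leg (iii): W = PᵢVᵢ ln(V_f/Vᵢ) = (5158) ln(5.19/10.4) = -3585 J.
W_net = 5179 − 3585 = 1593 J.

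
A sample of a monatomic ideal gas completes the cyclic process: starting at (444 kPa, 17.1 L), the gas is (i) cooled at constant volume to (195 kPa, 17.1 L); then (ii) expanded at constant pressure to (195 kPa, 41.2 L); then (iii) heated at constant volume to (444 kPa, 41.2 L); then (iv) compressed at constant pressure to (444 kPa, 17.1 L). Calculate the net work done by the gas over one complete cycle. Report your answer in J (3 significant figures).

Constant-volume legs do no work.
W(ii) = (195)(41.2 − 17.1) = 4700 J; W(iv) = (444)(17.1 − 41.2) = -10700 J.
W_net = 4700 − 10700 = -6001 J (the counter-clockwise enclosed area).

W_net ≈ -6000 J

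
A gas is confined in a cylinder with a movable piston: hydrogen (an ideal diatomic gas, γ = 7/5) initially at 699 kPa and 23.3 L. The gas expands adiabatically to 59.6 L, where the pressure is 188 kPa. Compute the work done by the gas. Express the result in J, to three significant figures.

Adiabatic: W = (P₁V₁ − P₂V₂)/(γ − 1) with γ = 7/5.
P₁V₁ = 16287 J, P₂V₂ = 11205 J.
W = (16287 − 11205) / 0.4 = 12705 J.

W ≈ 12700 J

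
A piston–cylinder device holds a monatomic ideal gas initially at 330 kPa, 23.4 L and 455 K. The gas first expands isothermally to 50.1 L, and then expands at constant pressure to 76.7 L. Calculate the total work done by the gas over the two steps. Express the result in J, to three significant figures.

W_total ≈ 9980 J

Step 1 (isothermal): W = P₁V₁ ln(V₂/V₁) = (7722) ln(50.1/23.4) = 5879 J.
After step 1: P = 154.1 kPa, V = 50.1 L, T = 455 K.
Step 2 (isobaric): W = PΔV = (154.1 kPa)(76.7 − 50.1 L) = 4100 J.
W_total = 5879 + 4100 = 9979 J.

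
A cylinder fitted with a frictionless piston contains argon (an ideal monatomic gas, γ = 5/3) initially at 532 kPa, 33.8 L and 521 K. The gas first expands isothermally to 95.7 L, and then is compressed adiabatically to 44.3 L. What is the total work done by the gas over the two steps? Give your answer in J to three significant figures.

W_total ≈ 613 J

Step 1 (isothermal): W = P₁V₁ ln(V₂/V₁) = (17982) ln(95.7/33.8) = 18714 J.
After step 1: P = 187.9 kPa, V = 95.7 L, T = 521 K.
Step 2 (adiabatic): W = (P₁V₁ − P₂V₂)/(γ−1) = (17982 − 30049)/0.667 = -18101 J.
W_total = 18714 − 18101 = 613 J.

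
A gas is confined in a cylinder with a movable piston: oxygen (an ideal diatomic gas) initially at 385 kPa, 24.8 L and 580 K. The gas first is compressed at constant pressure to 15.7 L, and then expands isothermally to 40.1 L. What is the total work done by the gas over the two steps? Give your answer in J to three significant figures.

Step 1 (isobaric): W = PΔV = (385 kPa)(15.7 − 24.8 L) = -3504 J.
After step 1: P = 385 kPa, V = 15.7 L, T = 367.2 K.
Step 2 (isothermal): W = P₁V₁ ln(V₂/V₁) = (6044) ln(40.1/15.7) = 5668 J.
W_total = -3504 + 5668 = 2165 J.

W_total ≈ 2160 J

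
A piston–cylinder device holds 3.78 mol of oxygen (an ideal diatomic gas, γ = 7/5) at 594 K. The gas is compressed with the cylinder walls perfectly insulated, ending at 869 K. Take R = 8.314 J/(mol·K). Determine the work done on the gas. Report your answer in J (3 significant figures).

W ≈ 21600 J

Adiabatic ⇒ Q = 0, so W_by = −ΔU = nCᵥ(T₁ − T₂).
Cᵥ = 5R/2 = 20.79 J/(mol·K).
W = (3.78)(20.79)(594 − 869) = -21606 J.
Work on gas = −W_by = 21606 J.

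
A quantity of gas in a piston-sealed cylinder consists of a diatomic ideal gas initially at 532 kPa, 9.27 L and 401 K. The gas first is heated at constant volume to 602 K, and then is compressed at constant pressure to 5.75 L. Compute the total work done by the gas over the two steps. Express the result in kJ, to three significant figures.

Step 1 (isochoric): W = 0 (constant volume).
After step 1: P = 798.7 kPa (V unchanged).
Step 2 (isobaric): W = PΔV = (798.7 kPa)(5.75 − 9.27 L) = -2811 J.
W_total = 0 − 2811 = -2811 J.

W_total ≈ -2.81 kJ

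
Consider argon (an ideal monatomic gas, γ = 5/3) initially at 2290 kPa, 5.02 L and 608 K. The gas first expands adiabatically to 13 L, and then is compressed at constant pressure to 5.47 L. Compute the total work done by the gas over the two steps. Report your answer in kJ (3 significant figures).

W_total ≈ 4.57 kJ

Step 1 (adiabatic): W = (P₁V₁ − P₂V₂)/(γ−1) = (11496 − 6096)/0.667 = 8100 J.
After step 1: P = 468.9 kPa, V = 13 L, T = 322.4 K.
Step 2 (isobaric): W = PΔV = (468.9 kPa)(5.47 − 13 L) = -3531 J.
W_total = 8100 − 3531 = 4569 J.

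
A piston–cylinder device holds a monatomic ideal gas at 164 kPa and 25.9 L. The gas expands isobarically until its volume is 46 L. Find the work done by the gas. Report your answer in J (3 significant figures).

W ≈ 3300 J

Isobaric: W = P ΔV.
W = (164 kPa)(46 − 25.9 L) = (164)(20.1) = 3296 J.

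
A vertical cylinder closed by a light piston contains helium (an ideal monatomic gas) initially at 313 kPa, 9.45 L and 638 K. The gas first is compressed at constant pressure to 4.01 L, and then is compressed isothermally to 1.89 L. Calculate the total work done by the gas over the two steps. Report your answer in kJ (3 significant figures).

W_total ≈ -2.65 kJ

Step 1 (isobaric): W = PΔV = (313 kPa)(4.01 − 9.45 L) = -1703 J.
After step 1: P = 313 kPa, V = 4.01 L, T = 270.7 K.
Step 2 (isothermal): W = P₁V₁ ln(V₂/V₁) = (1255) ln(1.89/4.01) = -944.1 J.
W_total = -1703 − 944.1 = -2647 J.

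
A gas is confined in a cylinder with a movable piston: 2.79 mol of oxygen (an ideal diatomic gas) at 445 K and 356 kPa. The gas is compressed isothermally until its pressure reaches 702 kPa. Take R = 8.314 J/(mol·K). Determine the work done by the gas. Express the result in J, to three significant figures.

Isothermal process: W = nRT ln(V₂/V₁) = nRT ln(P₁/P₂).
W = (2.79)(8.314)(445) × ln(356/702)
  = 10322 × ln(0.5071) = 10322 × -0.679
W_by_gas = -7009 J.

W ≈ -7010 J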